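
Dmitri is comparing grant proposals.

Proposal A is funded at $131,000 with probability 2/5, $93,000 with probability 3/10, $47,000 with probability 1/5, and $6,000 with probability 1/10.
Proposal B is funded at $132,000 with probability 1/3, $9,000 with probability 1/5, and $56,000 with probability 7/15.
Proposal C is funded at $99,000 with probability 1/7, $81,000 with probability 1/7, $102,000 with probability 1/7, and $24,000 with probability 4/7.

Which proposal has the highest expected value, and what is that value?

Proposal A ($90,300)

Proposal A = 2/5 × 131000 + 3/10 × 93000 + 1/5 × 47000 + 1/10 × 6000 = 52400 + 27900 + 9400 + 600 = 90300
Proposal B = 1/3 × 132000 + 1/5 × 9000 + 7/15 × 56000 = 44000 + 1800 + 26133.3333 = 71933.3333
Proposal C = 1/7 × 99000 + 1/7 × 81000 + 1/7 × 102000 + 4/7 × 24000 = 14142.8571 + 11571.4286 + 14571.4286 + 13714.2857 = 54000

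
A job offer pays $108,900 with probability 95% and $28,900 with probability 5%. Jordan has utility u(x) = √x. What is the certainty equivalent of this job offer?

$103,684

E[u] = 0.95·√108900 + 0.05·√28900 = 0.95·330 + 0.05·170 = 322
CE = (322)² = 103684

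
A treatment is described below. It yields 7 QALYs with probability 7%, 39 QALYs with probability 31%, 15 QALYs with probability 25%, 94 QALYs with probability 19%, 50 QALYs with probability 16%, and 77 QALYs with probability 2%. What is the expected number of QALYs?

EV = 0.07 × 7 + 0.31 × 39 + 0.25 × 15 + 0.19 × 94 + 0.16 × 50 + 0.02 × 77 = 0.49 + 12.09 + 3.75 + 17.86 + 8 + 1.54 = 43.73

43.73 QALYs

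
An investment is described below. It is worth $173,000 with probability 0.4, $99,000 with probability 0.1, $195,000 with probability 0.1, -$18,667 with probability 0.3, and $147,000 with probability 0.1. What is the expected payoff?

EV = 0.4 × 173000 + 0.1 × 99000 + 0.1 × 195000 + 0.3 × (-18667) + 0.1 × 147000 = 69200 + 9900 + 19500 − 5600.1 + 14700 = 107699.9

$107,699.90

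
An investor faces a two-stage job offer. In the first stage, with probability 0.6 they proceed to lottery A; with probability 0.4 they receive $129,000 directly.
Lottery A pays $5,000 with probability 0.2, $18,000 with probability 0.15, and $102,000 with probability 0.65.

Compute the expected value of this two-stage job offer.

$93,600

EV(A) = 0.2 × 5000 + 0.15 × 18000 + 0.65 × 102000 = 1000 + 2700 + 66300 = 70000
Branch B: 129000 (certain)
Overall = 0.6 × 70000 + 0.4 × 129000 = 42000 + 51600 = 93600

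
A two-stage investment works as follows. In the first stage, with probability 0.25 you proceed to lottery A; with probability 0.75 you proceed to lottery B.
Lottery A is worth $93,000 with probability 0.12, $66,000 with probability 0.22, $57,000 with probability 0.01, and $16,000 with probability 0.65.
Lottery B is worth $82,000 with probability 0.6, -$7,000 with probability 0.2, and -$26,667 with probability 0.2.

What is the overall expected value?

$41,012.45

EV(A) = 0.12 × 93000 + 0.22 × 66000 + 0.01 × 57000 + 0.65 × 16000 = 11160 + 14520 + 570 + 10400 = 36650
EV(B) = 0.6 × 82000 + 0.2 × (-7000) + 0.2 × (-26667) = 49200 − 1400 − 5333.4 = 42466.6
Overall = 0.25 × 36650 + 0.75 × 42466.6 = 9162.5 + 31849.95 = 41012.45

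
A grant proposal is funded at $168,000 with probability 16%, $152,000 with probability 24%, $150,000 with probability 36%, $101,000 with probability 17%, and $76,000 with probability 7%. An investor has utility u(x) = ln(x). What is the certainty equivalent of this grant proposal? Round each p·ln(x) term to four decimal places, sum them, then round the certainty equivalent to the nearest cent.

E[u] = 0.16·ln(168000) + 0.24·ln(152000) + 0.36·ln(150000) + 0.17·ln(101000) + 0.07·ln(76000) = 1.9251 + 2.8636 + 4.2906 + 1.9589 + 0.7867 = 11.8249
CE = e^11.8249 ≈ 136611.99

$136,611.99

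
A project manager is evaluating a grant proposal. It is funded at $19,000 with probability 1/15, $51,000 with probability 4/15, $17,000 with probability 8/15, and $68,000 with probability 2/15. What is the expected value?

EV = 1/15 × 19000 + 4/15 × 51000 + 8/15 × 17000 + 2/15 × 68000 = 1266.6667 + 13600 + 9066.6667 + 9066.6667 = 33000

$33,000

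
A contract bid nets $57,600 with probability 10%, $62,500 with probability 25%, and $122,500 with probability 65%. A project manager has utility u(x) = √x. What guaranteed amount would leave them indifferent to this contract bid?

E[u] = 0.1·√57600 + 0.25·√62500 + 0.65·√122500 = 0.1·240 + 0.25·250 + 0.65·350 = 314
CE = (314)² = 98596

$98,596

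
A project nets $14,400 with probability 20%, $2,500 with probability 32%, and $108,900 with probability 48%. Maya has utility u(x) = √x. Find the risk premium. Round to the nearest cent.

E[u] = 0.2·√14400 + 0.32·√2500 + 0.48·√108900 = 0.2·120 + 0.32·50 + 0.48·330 = 198.4
CE = (198.4)² = 39362.56
Risk premium = EV − CE = 55952 − 39362.56 = 16589.44

$16,589.44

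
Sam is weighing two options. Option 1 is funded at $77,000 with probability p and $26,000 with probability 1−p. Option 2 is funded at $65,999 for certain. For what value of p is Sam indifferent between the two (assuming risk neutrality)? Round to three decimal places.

p = 0.784

p·77000 + (1−p)·26000 = 65999
51000p + 26000 = 65999
p = (65999 − 26000) / 51000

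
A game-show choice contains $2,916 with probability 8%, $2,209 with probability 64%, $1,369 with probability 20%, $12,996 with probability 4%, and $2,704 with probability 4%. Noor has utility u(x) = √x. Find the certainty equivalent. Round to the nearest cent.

E[u] = 0.08·√2916 + 0.64·√2209 + 0.2·√1369 + 0.04·√12996 + 0.04·√2704 = 0.08·54 + 0.64·47 + 0.2·37 + 0.04·114 + 0.04·52 = 48.44
CE = (48.44)² = 2346.4336

$2,346.43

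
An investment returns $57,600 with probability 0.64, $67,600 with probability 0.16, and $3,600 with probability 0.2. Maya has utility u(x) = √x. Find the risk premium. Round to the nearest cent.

$5,468.16

E[u] = 0.64·√57600 + 0.16·√67600 + 0.2·√3600 = 0.64·240 + 0.16·260 + 0.2·60 = 207.2
CE = (207.2)² = 42931.84
Risk premium = EV − CE = 48400 − 42931.84 = 5468.16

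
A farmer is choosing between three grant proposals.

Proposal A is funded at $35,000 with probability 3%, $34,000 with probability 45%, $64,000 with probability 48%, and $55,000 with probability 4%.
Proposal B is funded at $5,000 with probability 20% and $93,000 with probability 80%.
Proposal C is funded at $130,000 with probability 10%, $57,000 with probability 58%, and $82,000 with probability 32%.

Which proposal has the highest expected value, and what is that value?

Proposal B ($75,400)

Proposal A = 0.03 × 35000 + 0.45 × 34000 + 0.48 × 64000 + 0.04 × 55000 = 1050 + 15300 + 30720 + 2200 = 49270
Proposal B = 0.2 × 5000 + 0.8 × 93000 = 1000 + 74400 = 75400
Proposal C = 0.1 × 130000 + 0.58 × 57000 + 0.32 × 82000 = 13000 + 33060 + 26240 = 72300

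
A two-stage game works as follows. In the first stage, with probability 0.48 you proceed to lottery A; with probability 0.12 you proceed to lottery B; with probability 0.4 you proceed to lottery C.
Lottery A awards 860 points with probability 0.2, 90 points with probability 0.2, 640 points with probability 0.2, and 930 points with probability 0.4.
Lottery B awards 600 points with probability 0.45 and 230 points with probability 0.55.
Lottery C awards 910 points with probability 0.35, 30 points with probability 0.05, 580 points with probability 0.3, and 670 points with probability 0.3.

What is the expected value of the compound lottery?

EV(A) = 0.2 × 860 + 0.2 × 90 + 0.2 × 640 + 0.4 × 930 = 172 + 18 + 128 + 372 = 690
EV(B) = 0.45 × 600 + 0.55 × 230 = 270 + 126.5 = 396.5
EV(C) = 0.35 × 910 + 0.05 × 30 + 0.3 × 580 + 0.3 × 670 = 318.5 + 1.5 + 174 + 201 = 695
Overall = 0.48 × 690 + 0.12 × 396.5 + 0.4 × 695 = 331.2 + 47.58 + 278 = 656.78

656.78 points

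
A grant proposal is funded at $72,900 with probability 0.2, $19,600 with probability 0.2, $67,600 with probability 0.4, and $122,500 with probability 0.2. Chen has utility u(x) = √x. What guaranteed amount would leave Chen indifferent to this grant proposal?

$65,536

E[u] = 0.2·√72900 + 0.2·√19600 + 0.4·√67600 + 0.2·√122500 = 0.2·270 + 0.2·140 + 0.4·260 + 0.2·350 = 256
CE = (256)² = 65536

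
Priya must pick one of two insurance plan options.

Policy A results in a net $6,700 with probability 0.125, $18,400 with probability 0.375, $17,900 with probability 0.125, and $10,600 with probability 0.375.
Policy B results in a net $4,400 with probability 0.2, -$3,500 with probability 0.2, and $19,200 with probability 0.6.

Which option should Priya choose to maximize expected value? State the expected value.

Policy A ($13,950)

Policy A = 0.125 × 6700 + 0.375 × 18400 + 0.125 × 17900 + 0.375 × 10600 = 837.5 + 6900 + 2237.5 + 3975 = 13950
Policy B = 0.2 × 4400 + 0.2 × (-3500) + 0.6 × 19200 = 880 − 700 + 11520 = 11700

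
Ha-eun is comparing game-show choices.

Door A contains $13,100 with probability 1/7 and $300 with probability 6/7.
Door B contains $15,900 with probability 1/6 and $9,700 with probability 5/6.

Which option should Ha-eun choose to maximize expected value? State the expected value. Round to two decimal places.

Door B ($10,733.33)

Door A = 1/7 × 13100 + 6/7 × 300 = 1871.4286 + 257.1429 = 2128.5714
Door B = 1/6 × 15900 + 5/6 × 9700 = 2650 + 8083.3333 = 10733.3333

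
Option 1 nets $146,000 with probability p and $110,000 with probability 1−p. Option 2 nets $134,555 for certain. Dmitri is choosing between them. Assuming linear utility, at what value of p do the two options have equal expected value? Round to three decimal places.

p·146000 + (1−p)·110000 = 134555
36000p + 110000 = 134555
p = (134555 − 110000) / 36000

p = 0.682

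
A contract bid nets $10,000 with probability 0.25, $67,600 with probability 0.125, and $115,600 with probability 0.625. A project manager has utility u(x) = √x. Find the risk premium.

$10,300

E[u] = 0.25·√10000 + 0.125·√67600 + 0.625·√115600 = 0.25·100 + 0.125·260 + 0.625·340 = 270
CE = (270)² = 72900
Risk premium = EV − CE = 83200 − 72900 = 10300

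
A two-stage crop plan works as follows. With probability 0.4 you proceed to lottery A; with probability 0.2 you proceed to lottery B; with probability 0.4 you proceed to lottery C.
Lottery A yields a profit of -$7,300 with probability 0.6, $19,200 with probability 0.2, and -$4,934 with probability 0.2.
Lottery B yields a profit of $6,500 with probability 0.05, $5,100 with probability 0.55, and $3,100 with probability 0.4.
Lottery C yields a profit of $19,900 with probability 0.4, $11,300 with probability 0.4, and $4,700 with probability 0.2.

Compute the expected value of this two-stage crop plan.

$5,631.28

EV(A) = 0.6 × (-7300) + 0.2 × 19200 + 0.2 × (-4934) = -4380 + 3840 − 986.8 = -1526.8
EV(B) = 0.05 × 6500 + 0.55 × 5100 + 0.4 × 3100 = 325 + 2805 + 1240 = 4370
EV(C) = 0.4 × 19900 + 0.4 × 11300 + 0.2 × 4700 = 7960 + 4520 + 940 = 13420
Overall = 0.4 × (-1526.8) + 0.2 × 4370 + 0.4 × 13420 = -610.72 + 874 + 5368 = 5631.28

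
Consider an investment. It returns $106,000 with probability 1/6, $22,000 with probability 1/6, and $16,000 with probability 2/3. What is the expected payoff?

$32,000

EV = 1/6 × 106000 + 1/6 × 22000 + 2/3 × 16000 = 17666.6667 + 3666.6667 + 10666.6667 = 32000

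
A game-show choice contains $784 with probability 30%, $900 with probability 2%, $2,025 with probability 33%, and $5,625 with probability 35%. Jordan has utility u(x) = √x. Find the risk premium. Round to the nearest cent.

$380.19

E[u] = 0.3·√784 + 0.02·√900 + 0.33·√2025 + 0.35·√5625 = 0.3·28 + 0.02·30 + 0.33·45 + 0.35·75 = 50.1
CE = (50.1)² = 2510.01
Risk premium = EV − CE = 2890.2 − 2510.01 = 380.19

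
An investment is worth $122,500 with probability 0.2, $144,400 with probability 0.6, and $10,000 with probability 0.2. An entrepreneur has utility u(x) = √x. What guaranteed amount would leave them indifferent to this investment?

E[u] = 0.2·√122500 + 0.6·√144400 + 0.2·√10000 = 0.2·350 + 0.6·380 + 0.2·100 = 318
CE = (318)² = 101124

$101,124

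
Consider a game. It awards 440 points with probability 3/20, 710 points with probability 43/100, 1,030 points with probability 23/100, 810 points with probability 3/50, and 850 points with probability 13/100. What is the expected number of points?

767.3 points

EV = 3/20 × 440 + 43/100 × 710 + 23/100 × 1030 + 3/50 × 810 + 13/100 × 850 = 66 + 305.3 + 236.9 + 48.6 + 110.5 = 767.3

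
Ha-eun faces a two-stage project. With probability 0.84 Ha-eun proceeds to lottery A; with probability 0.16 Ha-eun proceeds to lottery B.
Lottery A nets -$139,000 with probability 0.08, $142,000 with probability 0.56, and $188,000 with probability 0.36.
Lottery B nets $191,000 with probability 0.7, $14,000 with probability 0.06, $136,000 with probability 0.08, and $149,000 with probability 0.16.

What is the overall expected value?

$141,388.80

EV(A) = 0.08 × (-139000) + 0.56 × 142000 + 0.36 × 188000 = -11120 + 79520 + 67680 = 136080
EV(B) = 0.7 × 191000 + 0.06 × 14000 + 0.08 × 136000 + 0.16 × 149000 = 133700 + 840 + 10880 + 23840 = 169260
Overall = 0.84 × 136080 + 0.16 × 169260 = 114307.2 + 27081.6 = 141388.8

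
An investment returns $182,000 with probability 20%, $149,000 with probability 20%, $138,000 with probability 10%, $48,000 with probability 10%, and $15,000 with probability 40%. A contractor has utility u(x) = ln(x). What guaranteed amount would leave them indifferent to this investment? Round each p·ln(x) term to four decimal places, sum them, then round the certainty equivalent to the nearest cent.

E[u] = 0.2·ln(182000) + 0.2·ln(149000) + 0.1·ln(138000) + 0.1·ln(48000) + 0.4·ln(15000) = 2.4224 + 2.3823 + 1.1835 + 1.0779 + 3.8463 = 10.9124
CE = e^10.9124 ≈ 54852.33

$54,852.33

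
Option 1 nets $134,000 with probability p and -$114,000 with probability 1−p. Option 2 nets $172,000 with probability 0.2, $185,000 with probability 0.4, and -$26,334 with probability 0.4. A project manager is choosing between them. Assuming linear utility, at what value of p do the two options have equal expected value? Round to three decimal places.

p = 0.854

EV(Option 2) = 0.2 × 172000 + 0.4 × 185000 + 0.4 × (-26334) = 34400 + 74000 − 10533.6 = 97866.4
p·134000 + (1−p)·(-114000) = 97866.4
248000p − 114000 = 97866.4
p = (97866.4 + 114000) / 248000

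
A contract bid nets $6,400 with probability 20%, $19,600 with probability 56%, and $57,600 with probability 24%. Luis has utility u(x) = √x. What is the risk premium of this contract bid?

E[u] = 0.2·√6400 + 0.56·√19600 + 0.24·√57600 = 0.2·80 + 0.56·140 + 0.24·240 = 152
CE = (152)² = 23104
Risk premium = EV − CE = 26080 − 23104 = 2976

$2,976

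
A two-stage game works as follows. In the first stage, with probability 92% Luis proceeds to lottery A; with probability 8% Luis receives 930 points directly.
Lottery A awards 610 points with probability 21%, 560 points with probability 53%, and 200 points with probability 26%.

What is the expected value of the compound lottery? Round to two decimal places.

EV(A) = 0.21 × 610 + 0.53 × 560 + 0.26 × 200 = 128.1 + 296.8 + 52 = 476.9
Branch B: 930 (certain)
Overall = 0.92 × 476.9 + 0.08 × 930 = 438.748 + 74.4 = 513.148

513.15 points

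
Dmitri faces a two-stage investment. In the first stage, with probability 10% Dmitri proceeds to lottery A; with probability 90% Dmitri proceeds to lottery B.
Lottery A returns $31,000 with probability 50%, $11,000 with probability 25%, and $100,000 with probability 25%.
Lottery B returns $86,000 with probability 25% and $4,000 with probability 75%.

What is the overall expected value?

$26,375

EV(A) = 0.5 × 31000 + 0.25 × 11000 + 0.25 × 100000 = 15500 + 2750 + 25000 = 43250
EV(B) = 0.25 × 86000 + 0.75 × 4000 = 21500 + 3000 = 24500
Overall = 0.1 × 43250 + 0.9 × 24500 = 4325 + 22050 = 26375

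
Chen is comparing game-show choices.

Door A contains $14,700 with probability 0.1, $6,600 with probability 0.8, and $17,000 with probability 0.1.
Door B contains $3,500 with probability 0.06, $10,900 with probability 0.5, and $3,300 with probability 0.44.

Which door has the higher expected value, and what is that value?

Door A ($8,450)

Door A = 0.1 × 14700 + 0.8 × 6600 + 0.1 × 17000 = 1470 + 5280 + 1700 = 8450
Door B = 0.06 × 3500 + 0.5 × 10900 + 0.44 × 3300 = 210 + 5450 + 1452 = 7112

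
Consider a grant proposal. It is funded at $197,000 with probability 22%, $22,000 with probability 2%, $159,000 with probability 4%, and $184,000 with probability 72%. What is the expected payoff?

EV = 0.22 × 197000 + 0.02 × 22000 + 0.04 × 159000 + 0.72 × 184000 = 43340 + 440 + 6360 + 132480 = 182620

$182,620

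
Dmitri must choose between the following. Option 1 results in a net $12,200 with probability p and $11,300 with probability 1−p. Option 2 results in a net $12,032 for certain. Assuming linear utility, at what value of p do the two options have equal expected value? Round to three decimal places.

p·12200 + (1−p)·11300 = 12032
900p + 11300 = 12032
p = (12032 − 11300) / 900

p = 0.813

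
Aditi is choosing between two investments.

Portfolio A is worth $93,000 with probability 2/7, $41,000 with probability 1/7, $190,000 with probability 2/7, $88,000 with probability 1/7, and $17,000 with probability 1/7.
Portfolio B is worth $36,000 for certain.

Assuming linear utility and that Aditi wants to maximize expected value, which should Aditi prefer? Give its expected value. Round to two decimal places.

Portfolio A ($101,714.29)

Portfolio A = 2/7 × 93000 + 1/7 × 41000 + 2/7 × 190000 + 1/7 × 88000 + 1/7 × 17000 = 26571.4286 + 5857.1429 + 54285.7143 + 12571.4286 + 2428.5714 = 101714.2857
Portfolio B: 36000 (certain)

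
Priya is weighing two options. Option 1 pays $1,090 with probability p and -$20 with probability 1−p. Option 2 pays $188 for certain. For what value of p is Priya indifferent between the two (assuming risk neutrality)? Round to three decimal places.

p = 0.187

p·1090 + (1−p)·(-20) = 188
1110p − 20 = 188
p = (188 + 20) / 1110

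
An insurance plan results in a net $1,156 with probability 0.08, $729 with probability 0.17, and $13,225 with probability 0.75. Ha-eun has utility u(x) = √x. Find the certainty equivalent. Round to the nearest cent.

$8,753.47

E[u] = 0.08·√1156 + 0.17·√729 + 0.75·√13225 = 0.08·34 + 0.17·27 + 0.75·115 = 93.56
CE = (93.56)² = 8753.4736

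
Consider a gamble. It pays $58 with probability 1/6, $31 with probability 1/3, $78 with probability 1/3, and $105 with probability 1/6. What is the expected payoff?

EV = 1/6 × 58 + 1/3 × 31 + 1/3 × 78 + 1/6 × 105 = 9.6667 + 10.3333 + 26 + 17.5 = 63.5

$63.50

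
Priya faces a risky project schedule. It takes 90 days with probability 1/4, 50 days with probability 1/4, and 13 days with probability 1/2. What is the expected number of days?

EV = 1/4 × 90 + 1/4 × 50 + 1/2 × 13 = 22.5 + 12.5 + 6.5 = 41.5

41.5 days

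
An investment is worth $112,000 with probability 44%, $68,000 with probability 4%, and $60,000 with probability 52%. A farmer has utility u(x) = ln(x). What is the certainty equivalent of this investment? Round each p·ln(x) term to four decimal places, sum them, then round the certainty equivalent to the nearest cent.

$79,363.99

E[u] = 0.44·ln(112000) + 0.04·ln(68000) + 0.52·ln(60000) = 5.1156 + 0.4451 + 5.7211 = 11.2818
CE = e^11.2818 ≈ 79363.99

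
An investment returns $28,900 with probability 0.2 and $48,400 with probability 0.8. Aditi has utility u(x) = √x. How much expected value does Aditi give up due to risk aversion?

$400

E[u] = 0.2·√28900 + 0.8·√48400 = 0.2·170 + 0.8·220 = 210
CE = (210)² = 44100
Risk premium = EV − CE = 44500 − 44100 = 400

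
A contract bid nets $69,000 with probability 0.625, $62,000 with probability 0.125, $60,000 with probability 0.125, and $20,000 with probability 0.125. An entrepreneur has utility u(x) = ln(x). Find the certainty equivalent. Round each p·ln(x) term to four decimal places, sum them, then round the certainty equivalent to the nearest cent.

E[u] = 0.625·ln(69000) + 0.125·ln(62000) + 0.125·ln(60000) + 0.125·ln(20000) = 6.9637 + 1.3794 + 1.3753 + 1.2379 = 10.9563
CE = e^10.9563 ≈ 57313.99

$57,313.99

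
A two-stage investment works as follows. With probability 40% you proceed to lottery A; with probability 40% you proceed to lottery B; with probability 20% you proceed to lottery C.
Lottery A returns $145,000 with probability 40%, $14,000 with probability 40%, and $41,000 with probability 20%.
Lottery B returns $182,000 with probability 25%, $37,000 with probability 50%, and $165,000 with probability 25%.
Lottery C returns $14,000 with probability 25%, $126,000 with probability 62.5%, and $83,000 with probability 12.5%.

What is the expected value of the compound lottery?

EV(A) = 0.4 × 145000 + 0.4 × 14000 + 0.2 × 41000 = 58000 + 5600 + 8200 = 71800
EV(B) = 0.25 × 182000 + 0.5 × 37000 + 0.25 × 165000 = 45500 + 18500 + 41250 = 105250
EV(C) = 0.25 × 14000 + 0.625 × 126000 + 0.125 × 83000 = 3500 + 78750 + 10375 = 92625
Overall = 0.4 × 71800 + 0.4 × 105250 + 0.2 × 92625 = 28720 + 42100 + 18525 = 89345

$89,345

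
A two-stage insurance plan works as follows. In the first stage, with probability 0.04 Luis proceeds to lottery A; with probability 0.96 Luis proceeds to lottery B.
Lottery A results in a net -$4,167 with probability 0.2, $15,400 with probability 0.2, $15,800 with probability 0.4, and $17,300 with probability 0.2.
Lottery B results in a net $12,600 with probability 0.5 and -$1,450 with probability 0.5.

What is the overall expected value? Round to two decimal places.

EV(A) = 0.2 × (-4167) + 0.2 × 15400 + 0.4 × 15800 + 0.2 × 17300 = -833.4 + 3080 + 6320 + 3460 = 12026.6
EV(B) = 0.5 × 12600 + 0.5 × (-1450) = 6300 − 725 = 5575
Overall = 0.04 × 12026.6 + 0.96 × 5575 = 481.064 + 5352 = 5833.064

$5,833.06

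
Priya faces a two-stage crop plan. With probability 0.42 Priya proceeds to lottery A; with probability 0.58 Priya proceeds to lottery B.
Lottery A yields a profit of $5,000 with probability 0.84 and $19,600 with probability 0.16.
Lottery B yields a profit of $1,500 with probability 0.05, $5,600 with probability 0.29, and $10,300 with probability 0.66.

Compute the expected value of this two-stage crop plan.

$8,009.38

EV(A) = 0.84 × 5000 + 0.16 × 19600 = 4200 + 3136 = 7336
EV(B) = 0.05 × 1500 + 0.29 × 5600 + 0.66 × 10300 = 75 + 1624 + 6798 = 8497
Overall = 0.42 × 7336 + 0.58 × 8497 = 3081.12 + 4928.26 = 8009.38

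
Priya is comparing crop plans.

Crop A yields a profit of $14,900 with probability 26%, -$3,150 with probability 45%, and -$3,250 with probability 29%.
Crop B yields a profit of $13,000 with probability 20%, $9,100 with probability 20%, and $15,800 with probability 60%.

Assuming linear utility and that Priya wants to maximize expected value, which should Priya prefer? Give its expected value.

Crop B ($13,900)

Crop A = 0.26 × 14900 + 0.45 × (-3150) + 0.29 × (-3250) = 3874 − 1417.5 − 942.5 = 1514
Crop B = 0.2 × 13000 + 0.2 × 9100 + 0.6 × 15800 = 2600 + 1820 + 9480 = 13900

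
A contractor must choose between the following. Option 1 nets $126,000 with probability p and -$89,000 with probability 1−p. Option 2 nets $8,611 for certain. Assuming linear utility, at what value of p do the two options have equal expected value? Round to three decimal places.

p·126000 + (1−p)·(-89000) = 8611
215000p − 89000 = 8611
p = (8611 + 89000) / 215000

p = 0.454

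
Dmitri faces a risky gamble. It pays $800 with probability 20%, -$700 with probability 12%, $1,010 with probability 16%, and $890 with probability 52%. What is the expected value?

EV = 0.2 × 800 + 0.12 × (-700) + 0.16 × 1010 + 0.52 × 890 = 160 − 84 + 161.6 + 462.8 = 700.4

$700.40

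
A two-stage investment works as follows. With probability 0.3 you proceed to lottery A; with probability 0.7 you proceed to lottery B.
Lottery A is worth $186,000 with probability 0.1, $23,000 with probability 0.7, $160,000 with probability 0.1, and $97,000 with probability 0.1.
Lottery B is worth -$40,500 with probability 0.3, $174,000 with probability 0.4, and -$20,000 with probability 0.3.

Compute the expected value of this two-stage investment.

EV(A) = 0.1 × 186000 + 0.7 × 23000 + 0.1 × 160000 + 0.1 × 97000 = 18600 + 16100 + 16000 + 9700 = 60400
EV(B) = 0.3 × (-40500) + 0.4 × 174000 + 0.3 × (-20000) = -12150 + 69600 − 6000 = 51450
Overall = 0.3 × 60400 + 0.7 × 51450 = 18120 + 36015 = 54135

$54,135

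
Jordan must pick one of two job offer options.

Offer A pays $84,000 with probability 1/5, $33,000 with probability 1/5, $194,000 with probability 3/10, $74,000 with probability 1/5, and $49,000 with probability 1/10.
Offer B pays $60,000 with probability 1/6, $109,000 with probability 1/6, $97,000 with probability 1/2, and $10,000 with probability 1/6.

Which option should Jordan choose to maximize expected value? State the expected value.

Offer A ($101,300)

Offer A = 1/5 × 84000 + 1/5 × 33000 + 3/10 × 194000 + 1/5 × 74000 + 1/10 × 49000 = 16800 + 6600 + 58200 + 14800 + 4900 = 101300
Offer B = 1/6 × 60000 + 1/6 × 109000 + 1/2 × 97000 + 1/6 × 10000 = 10000 + 18166.6667 + 48500 + 1666.6667 = 78333.3333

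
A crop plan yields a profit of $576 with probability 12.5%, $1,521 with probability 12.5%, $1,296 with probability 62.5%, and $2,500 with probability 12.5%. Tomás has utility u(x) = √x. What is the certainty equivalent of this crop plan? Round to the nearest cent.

E[u] = 0.125·√576 + 0.125·√1521 + 0.625·√1296 + 0.125·√2500 = 0.125·24 + 0.125·39 + 0.625·36 + 0.125·50 = 36.625
CE = (36.625)² = 1341.390625

$1,341.39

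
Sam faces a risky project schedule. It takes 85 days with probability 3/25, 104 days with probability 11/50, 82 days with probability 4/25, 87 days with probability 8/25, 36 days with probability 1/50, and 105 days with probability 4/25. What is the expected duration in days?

EV = 3/25 × 85 + 11/50 × 104 + 4/25 × 82 + 8/25 × 87 + 1/50 × 36 + 4/25 × 105 = 10.2 + 22.88 + 13.12 + 27.84 + 0.72 + 16.8 = 91.56

91.56 days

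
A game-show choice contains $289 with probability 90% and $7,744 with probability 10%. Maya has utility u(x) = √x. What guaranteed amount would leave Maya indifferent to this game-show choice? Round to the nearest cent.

E[u] = 0.9·√289 + 0.1·√7744 = 0.9·17 + 0.1·88 = 24.1
CE = (24.1)² = 580.81

$580.81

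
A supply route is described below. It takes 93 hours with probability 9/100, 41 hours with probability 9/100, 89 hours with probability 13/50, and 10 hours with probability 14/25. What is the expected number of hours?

EV = 9/100 × 93 + 9/100 × 41 + 13/50 × 89 + 14/25 × 10 = 8.37 + 3.69 + 23.14 + 5.6 = 40.8

40.8 hours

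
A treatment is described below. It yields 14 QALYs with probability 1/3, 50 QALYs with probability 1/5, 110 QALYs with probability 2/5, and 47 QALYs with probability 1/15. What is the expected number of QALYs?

EV = 1/3 × 14 + 1/5 × 50 + 2/5 × 110 + 1/15 × 47 = 4.6667 + 10 + 44 + 3.1333 = 61.8

61.8 QALYs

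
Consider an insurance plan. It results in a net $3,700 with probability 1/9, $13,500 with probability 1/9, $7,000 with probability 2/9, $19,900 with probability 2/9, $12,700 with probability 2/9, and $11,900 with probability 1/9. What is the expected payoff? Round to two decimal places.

$12,033.33

EV = 1/9 × 3700 + 1/9 × 13500 + 2/9 × 7000 + 2/9 × 19900 + 2/9 × 12700 + 1/9 × 11900 = 411.1111 + 1500 + 1555.5556 + 4422.2222 + 2822.2222 + 1322.2222 = 12033.3333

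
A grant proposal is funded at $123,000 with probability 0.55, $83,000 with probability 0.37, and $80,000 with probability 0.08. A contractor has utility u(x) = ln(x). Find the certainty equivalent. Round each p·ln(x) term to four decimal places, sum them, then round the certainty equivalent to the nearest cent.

$102,744.44

E[u] = 0.55·ln(123000) + 0.37·ln(83000) + 0.08·ln(80000) = 6.4460 + 4.1908 + 0.9032 = 11.5400
CE = e^11.5400 ≈ 102744.44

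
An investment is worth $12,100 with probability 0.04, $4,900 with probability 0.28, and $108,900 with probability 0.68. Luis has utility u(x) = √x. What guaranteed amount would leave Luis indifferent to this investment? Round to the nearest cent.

$61,702.56

E[u] = 0.04·√12100 + 0.28·√4900 + 0.68·√108900 = 0.04·110 + 0.28·70 + 0.68·330 = 248.4
CE = (248.4)² = 61702.56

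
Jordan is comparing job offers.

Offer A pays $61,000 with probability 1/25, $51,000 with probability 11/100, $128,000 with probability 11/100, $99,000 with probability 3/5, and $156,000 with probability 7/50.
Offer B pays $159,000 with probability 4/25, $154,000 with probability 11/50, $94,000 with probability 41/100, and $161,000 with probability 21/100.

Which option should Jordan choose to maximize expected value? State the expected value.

Offer B ($131,670)

Offer A = 1/25 × 61000 + 11/100 × 51000 + 11/100 × 128000 + 3/5 × 99000 + 7/50 × 156000 = 2440 + 5610 + 14080 + 59400 + 21840 = 103370
Offer B = 4/25 × 159000 + 11/50 × 154000 + 41/100 × 94000 + 21/100 × 161000 = 25440 + 33880 + 38540 + 33810 = 131670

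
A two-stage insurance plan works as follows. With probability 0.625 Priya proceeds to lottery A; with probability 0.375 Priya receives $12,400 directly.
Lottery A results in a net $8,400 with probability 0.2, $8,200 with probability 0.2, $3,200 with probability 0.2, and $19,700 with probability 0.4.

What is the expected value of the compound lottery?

$12,050

EV(A) = 0.2 × 8400 + 0.2 × 8200 + 0.2 × 3200 + 0.4 × 19700 = 1680 + 1640 + 640 + 7880 = 11840
Branch B: 12400 (certain)
Overall = 0.625 × 11840 + 0.375 × 12400 = 7400 + 4650 = 12050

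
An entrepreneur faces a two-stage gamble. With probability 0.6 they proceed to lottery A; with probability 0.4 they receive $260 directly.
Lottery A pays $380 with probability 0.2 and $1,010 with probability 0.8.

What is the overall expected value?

$634.40

EV(A) = 0.2 × 380 + 0.8 × 1010 = 76 + 808 = 884
Branch B: 260 (certain)
Overall = 0.6 × 884 + 0.4 × 260 = 530.4 + 104 = 634.4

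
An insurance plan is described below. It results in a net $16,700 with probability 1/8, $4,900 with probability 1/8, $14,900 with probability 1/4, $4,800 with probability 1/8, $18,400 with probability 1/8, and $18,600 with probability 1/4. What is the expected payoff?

$13,975

EV = 1/8 × 16700 + 1/8 × 4900 + 1/4 × 14900 + 1/8 × 4800 + 1/8 × 18400 + 1/4 × 18600 = 2087.5 + 612.5 + 3725 + 600 + 2300 + 4650 = 13975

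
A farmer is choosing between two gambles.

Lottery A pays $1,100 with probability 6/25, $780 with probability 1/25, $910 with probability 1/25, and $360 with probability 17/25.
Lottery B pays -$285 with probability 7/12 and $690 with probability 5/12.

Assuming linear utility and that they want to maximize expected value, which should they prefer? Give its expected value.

Lottery A = 6/25 × 1100 + 1/25 × 780 + 1/25 × 910 + 17/25 × 360 = 264 + 31.2 + 36.4 + 244.8 = 576.4
Lottery B = 7/12 × (-285) + 5/12 × 690 = -166.25 + 287.5 = 121.25

Lottery A ($576.40)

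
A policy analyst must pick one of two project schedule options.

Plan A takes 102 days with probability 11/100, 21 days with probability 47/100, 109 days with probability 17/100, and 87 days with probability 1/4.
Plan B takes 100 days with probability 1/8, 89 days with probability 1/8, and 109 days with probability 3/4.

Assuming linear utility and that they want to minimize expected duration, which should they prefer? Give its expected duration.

Plan A (61.37 days)

Plan A = 11/100 × 102 + 47/100 × 21 + 17/100 × 109 + 1/4 × 87 = 11.22 + 9.87 + 18.53 + 21.75 = 61.37
Plan B = 1/8 × 100 + 1/8 × 89 + 3/4 × 109 = 12.5 + 11.125 + 81.75 = 105.375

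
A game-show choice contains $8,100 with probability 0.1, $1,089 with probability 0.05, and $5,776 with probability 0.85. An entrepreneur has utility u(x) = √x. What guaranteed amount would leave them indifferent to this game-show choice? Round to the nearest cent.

E[u] = 0.1·√8100 + 0.05·√1089 + 0.85·√5776 = 0.1·90 + 0.05·33 + 0.85·76 = 75.25
CE = (75.25)² = 5662.5625

$5,662.56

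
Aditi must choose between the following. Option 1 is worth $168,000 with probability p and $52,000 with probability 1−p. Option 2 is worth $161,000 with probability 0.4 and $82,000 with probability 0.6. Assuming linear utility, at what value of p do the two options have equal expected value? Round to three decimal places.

p = 0.531

EV(Option 2) = 0.4 × 161000 + 0.6 × 82000 = 64400 + 49200 = 113600
p·168000 + (1−p)·52000 = 113600
116000p + 52000 = 113600
p = (113600 − 52000) / 116000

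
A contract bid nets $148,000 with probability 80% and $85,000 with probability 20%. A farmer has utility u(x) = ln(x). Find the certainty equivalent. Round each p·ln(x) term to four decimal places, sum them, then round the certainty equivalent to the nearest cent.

E[u] = 0.8·ln(148000) + 0.2·ln(85000) = 9.5240 + 2.2701 = 11.7941
CE = e^11.7941 ≈ 132468.48

$132,468.48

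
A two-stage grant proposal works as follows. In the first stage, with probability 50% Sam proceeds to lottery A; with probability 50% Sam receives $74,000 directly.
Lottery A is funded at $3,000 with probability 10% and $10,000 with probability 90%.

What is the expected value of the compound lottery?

$41,650

EV(A) = 0.1 × 3000 + 0.9 × 10000 = 300 + 9000 = 9300
Branch B: 74000 (certain)
Overall = 0.5 × 9300 + 0.5 × 74000 = 4650 + 37000 = 41650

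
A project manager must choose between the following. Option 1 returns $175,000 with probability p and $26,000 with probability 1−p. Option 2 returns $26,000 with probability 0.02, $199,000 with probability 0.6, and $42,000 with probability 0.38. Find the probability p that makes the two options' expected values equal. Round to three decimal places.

EV(Option 2) = 0.02 × 26000 + 0.6 × 199000 + 0.38 × 42000 = 520 + 119400 + 15960 = 135880
p·175000 + (1−p)·26000 = 135880
149000p + 26000 = 135880
p = (135880 − 26000) / 149000

p = 0.737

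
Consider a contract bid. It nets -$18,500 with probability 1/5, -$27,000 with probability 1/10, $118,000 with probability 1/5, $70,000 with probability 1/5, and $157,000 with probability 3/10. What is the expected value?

$78,300

EV = 1/5 × (-18500) + 1/10 × (-27000) + 1/5 × 118000 + 1/5 × 70000 + 3/10 × 157000 = -3700 − 2700 + 23600 + 14000 + 47100 = 78300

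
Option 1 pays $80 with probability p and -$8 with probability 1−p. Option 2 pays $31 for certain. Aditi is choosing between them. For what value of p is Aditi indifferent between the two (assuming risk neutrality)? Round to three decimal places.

p = 0.443

p·80 + (1−p)·(-8) = 31
88p − 8 = 31
p = (31 + 8) / 88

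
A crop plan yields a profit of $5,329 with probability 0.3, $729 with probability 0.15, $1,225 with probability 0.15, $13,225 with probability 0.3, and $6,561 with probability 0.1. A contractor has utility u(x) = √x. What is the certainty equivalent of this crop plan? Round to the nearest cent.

$5,446.44

E[u] = 0.3·√5329 + 0.15·√729 + 0.15·√1225 + 0.3·√13225 + 0.1·√6561 = 0.3·73 + 0.15·27 + 0.15·35 + 0.3·115 + 0.1·81 = 73.8
CE = (73.8)² = 5446.44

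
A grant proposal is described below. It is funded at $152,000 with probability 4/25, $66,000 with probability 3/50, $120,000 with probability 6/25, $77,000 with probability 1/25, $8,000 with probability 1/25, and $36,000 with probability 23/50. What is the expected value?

EV = 4/25 × 152000 + 3/50 × 66000 + 6/25 × 120000 + 1/25 × 77000 + 1/25 × 8000 + 23/50 × 36000 = 24320 + 3960 + 28800 + 3080 + 320 + 16560 = 77040

$77,040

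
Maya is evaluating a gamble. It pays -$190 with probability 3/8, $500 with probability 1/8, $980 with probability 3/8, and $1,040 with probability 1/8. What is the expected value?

$488.75

EV = 3/8 × (-190) + 1/8 × 500 + 3/8 × 980 + 1/8 × 1040 = -71.25 + 62.5 + 367.5 + 130 = 488.75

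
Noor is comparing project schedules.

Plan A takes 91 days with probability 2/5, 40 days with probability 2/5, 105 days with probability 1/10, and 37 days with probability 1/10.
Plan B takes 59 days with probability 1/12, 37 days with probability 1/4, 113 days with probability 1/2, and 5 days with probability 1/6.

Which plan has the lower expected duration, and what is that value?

Plan A (66.6 days)

Plan A = 2/5 × 91 + 2/5 × 40 + 1/10 × 105 + 1/10 × 37 = 36.4 + 16 + 10.5 + 3.7 = 66.6
Plan B = 1/12 × 59 + 1/4 × 37 + 1/2 × 113 + 1/6 × 5 = 4.9167 + 9.25 + 56.5 + 0.8333 = 71.5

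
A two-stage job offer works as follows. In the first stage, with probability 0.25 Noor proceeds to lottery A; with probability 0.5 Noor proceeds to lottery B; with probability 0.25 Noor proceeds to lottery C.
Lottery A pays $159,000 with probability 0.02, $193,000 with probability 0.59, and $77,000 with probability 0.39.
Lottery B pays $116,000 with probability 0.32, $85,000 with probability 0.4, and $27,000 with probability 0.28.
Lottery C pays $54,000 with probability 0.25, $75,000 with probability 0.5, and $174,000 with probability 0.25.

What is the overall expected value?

EV(A) = 0.02 × 159000 + 0.59 × 193000 + 0.39 × 77000 = 3180 + 113870 + 30030 = 147080
EV(B) = 0.32 × 116000 + 0.4 × 85000 + 0.28 × 27000 = 37120 + 34000 + 7560 = 78680
EV(C) = 0.25 × 54000 + 0.5 × 75000 + 0.25 × 174000 = 13500 + 37500 + 43500 = 94500
Overall = 0.25 × 147080 + 0.5 × 78680 + 0.25 × 94500 = 36770 + 39340 + 23625 = 99735

$99,735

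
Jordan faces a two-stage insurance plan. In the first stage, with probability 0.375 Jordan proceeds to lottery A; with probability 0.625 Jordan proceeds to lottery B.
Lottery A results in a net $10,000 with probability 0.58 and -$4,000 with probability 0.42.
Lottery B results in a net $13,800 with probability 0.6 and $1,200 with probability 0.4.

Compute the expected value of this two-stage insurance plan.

EV(A) = 0.58 × 10000 + 0.42 × (-4000) = 5800 − 1680 = 4120
EV(B) = 0.6 × 13800 + 0.4 × 1200 = 8280 + 480 = 8760
Overall = 0.375 × 4120 + 0.625 × 8760 = 1545 + 5475 = 7020

$7,020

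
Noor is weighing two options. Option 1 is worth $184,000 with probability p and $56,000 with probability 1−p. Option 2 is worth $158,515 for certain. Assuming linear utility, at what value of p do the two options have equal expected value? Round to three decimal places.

p = 0.801

p·184000 + (1−p)·56000 = 158515
128000p + 56000 = 158515
p = (158515 − 56000) / 128000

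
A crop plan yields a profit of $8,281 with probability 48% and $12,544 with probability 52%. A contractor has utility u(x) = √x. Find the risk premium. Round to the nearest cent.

$110.07

E[u] = 0.48·√8281 + 0.52·√12544 = 0.48·91 + 0.52·112 = 101.92
CE = (101.92)² = 10387.6864
Risk premium = EV − CE = 10497.76 − 10387.6864 = 110.0736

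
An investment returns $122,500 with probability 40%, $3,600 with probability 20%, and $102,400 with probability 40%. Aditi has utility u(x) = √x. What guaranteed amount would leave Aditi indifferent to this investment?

E[u] = 0.4·√122500 + 0.2·√3600 + 0.4·√102400 = 0.4·350 + 0.2·60 + 0.4·320 = 280
CE = (280)² = 78400

$78,400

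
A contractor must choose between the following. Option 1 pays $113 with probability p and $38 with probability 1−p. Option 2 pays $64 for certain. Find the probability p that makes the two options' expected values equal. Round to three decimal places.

p·113 + (1−p)·38 = 64
75p + 38 = 64
p = (64 − 38) / 75

p = 0.347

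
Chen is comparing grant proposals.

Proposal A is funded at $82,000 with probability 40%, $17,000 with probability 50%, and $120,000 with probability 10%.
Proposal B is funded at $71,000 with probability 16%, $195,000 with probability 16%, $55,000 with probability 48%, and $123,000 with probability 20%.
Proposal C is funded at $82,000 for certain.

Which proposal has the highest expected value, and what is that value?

Proposal A = 0.4 × 82000 + 0.5 × 17000 + 0.1 × 120000 = 32800 + 8500 + 12000 = 53300
Proposal B = 0.16 × 71000 + 0.16 × 195000 + 0.48 × 55000 + 0.2 × 123000 = 11360 + 31200 + 26400 + 24600 = 93560
Proposal C: 82000 (certain)

Proposal B ($93,560)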